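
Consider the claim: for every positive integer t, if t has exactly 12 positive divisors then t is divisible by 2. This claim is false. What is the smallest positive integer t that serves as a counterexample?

t = 315

A counterexample is any positive integer t such that t has exactly 12 positive divisors but t is not divisible by 2; we check each in order.
For t = 60, 72, 84, 90, …, 294, 306, 308 the conclusion holds.
t = 315: τ(315) = 12; 315 mod 2 = 1.
So t = 315 is the smallest counterexample.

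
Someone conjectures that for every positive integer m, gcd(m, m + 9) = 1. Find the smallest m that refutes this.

m = 3

Check each positive integer m in order until gcd(m, m + 9) > 1.
For m = 1, 2 the conclusion holds.
m = 3: gcd(3, 12) = 3.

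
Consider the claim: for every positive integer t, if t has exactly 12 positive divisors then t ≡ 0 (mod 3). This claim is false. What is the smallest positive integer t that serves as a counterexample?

t = 140

A counterexample is any positive integer t such that t has exactly 12 positive divisors but the claim fails; we check each in order.
For t = 60, 72, 84, 90, 96, 108, 126, 132 the conclusion holds.
t = 140: τ(140) = 12; 140 ≡ 2 (mod 3).
So t = 140 is the smallest counterexample.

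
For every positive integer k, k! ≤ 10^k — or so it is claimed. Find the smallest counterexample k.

k = 25

For k = 1, 2, 3, 4, …, 22, 23, 24 the conclusion holds.
k = 25: k! = 15511210043330985984000000 and 10^k = 10000000000000000000000000, so 15511210043330985984000000 > 10000000000000000000000000.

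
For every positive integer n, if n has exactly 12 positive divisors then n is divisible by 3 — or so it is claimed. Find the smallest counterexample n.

n = 140

A counterexample is any positive integer n such that n has exactly 12 positive divisors but n is not divisible by 3; we check each in order.
n = 60: τ(60) = 12; 60 mod 3 = 0.
n = 72: τ(72) = 12; 72 mod 3 = 0.
n = 84: τ(84) = 12; 84 mod 3 = 0.
n = 90: τ(90) = 12; 90 mod 3 = 0.
n = 96: τ(96) = 12; 96 mod 3 = 0.
n = 108: τ(108) = 12; 108 mod 3 = 0.
n = 126: τ(126) = 12; 126 mod 3 = 0.
n = 132: τ(132) = 12; 132 mod 3 = 0.
n = 140: τ(140) = 12; 140 mod 3 = 2.
Hence n = 140 is a counterexample.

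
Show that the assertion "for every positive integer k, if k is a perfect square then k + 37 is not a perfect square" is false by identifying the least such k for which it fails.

k = 324

Check each positive integer k in order until k is a perfect square but k + 37 is a perfect square.
For k = 1, 4, 9, 16, …, 225, 256, 289 the conclusion holds.
k = 324: 324 = 18² and 324 + 37 = 361 = 19².
So k = 324 is the smallest counterexample.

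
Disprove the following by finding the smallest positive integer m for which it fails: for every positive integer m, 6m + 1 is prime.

Check each positive integer m in order until 6m + 1 is not prime.
m = 1: 6m + 1 = 7, prime.
m = 2: 6m + 1 = 13, prime.
m = 3: 6m + 1 = 19, prime.
m = 4: 6m + 1 = 25 = 5 × 5, composite.
Thus m = 4 disproves the claim, and no smaller m works.

m = 4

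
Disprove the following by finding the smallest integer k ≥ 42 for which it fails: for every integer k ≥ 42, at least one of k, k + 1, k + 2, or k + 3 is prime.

k = 48

A counterexample is any integer k ≥ 42 such that k, k + 1, k + 2, k + 3 are all composite; we check each in order.
The first 6 eligible values, up to k = 47, all satisfy the conclusion.
k = 48: 48 = 2 × 24; 49 = 7 × 7; 50 = 2 × 25; 51 = 3 × 17 — all composite.
Hence k = 48 is a counterexample.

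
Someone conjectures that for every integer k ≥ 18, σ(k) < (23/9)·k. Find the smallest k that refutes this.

k = 48

For k = 18, 19, 20, 21, …, 45, 46, 47 the conclusion holds.
k = 48: σ(48) = 124; 124 ≥ 368/3.
Hence k = 48 is a counterexample.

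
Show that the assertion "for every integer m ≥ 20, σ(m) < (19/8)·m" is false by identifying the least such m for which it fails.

For m = 20, 21, 22, 23 the conclusion holds.
m = 24: σ(24) = 60; 60 ≥ 57.

m = 24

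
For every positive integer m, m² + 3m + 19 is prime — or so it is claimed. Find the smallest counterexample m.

m = 15

Check each positive integer m in order until m² + 3m + 19 is not prime.
For m = 1, 2, 3, 4, …, 12, 13, 14 the conclusion holds.
m = 15: m² + 3m + 19 = 289 = 17 × 17, composite.
Hence m = 15 is a counterexample.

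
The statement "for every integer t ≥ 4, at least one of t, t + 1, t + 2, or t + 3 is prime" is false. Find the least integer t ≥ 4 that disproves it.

A counterexample is any integer t ≥ 4 such that t, t + 1, t + 2, t + 3 are all composite; we check each in order.
For t = 4, 5, 6, 7, …, 21, 22, 23 the conclusion holds.
t = 24: 24 = 2 × 12; 25 = 5 × 5; 26 = 2 × 13; 27 = 3 × 9 — all composite.

t = 24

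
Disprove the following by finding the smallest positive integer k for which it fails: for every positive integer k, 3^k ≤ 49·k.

k = 6

We need the least positive integer k for which 3^k > 49·k.
For k = 1, 2, 3, 4, 5 the conclusion holds.
k = 6: 3^k = 729 and 49·k = 294, so 729 > 294.
So k = 6 is the smallest counterexample.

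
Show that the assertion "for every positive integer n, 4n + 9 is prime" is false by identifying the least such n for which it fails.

n = 1: 4n + 9 = 13, prime.
n = 2: 4n + 9 = 17, prime.
n = 3: 4n + 9 = 21 = 3 × 7, composite.
Thus n = 3 disproves the claim, and no smaller n works.

n = 3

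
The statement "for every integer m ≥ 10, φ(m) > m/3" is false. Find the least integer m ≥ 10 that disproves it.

A counterexample is any integer m ≥ 10 such that the claim fails; we check each in order.
For m = 10, 11 the conclusion holds.
m = 12: φ(12) = 4 and 12/3 = 4, so φ(12) ≤ 12/3.

m = 12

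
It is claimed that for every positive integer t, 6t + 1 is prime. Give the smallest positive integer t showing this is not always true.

t = 1: 6t + 1 = 7, prime.
t = 2: 6t + 1 = 13, prime.
t = 3: 6t + 1 = 19, prime.
t = 4: 6t + 1 = 25 = 5 × 5, composite.

t = 4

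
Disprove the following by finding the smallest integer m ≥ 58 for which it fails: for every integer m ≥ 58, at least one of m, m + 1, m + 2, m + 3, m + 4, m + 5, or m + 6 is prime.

We need the least integer m ≥ 58 for which m, m + 1, m + 2, m + 3, m + 4, m + 5, m + 6 are all composite.
The first 32 eligible values, up to m = 89, all satisfy the conclusion.
m = 90: 90 = 2 × 45; 91 = 7 × 13; 92 = 2 × 46; 93 = 3 × 31; 94 = 2 × 47; 95 = 5 × 19; 96 = 2 × 48 — all composite.

m = 90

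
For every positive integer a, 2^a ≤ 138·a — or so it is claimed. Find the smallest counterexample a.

a = 11

We need the least positive integer a for which 2^a > 138·a.
For a = 1, 2, 3, 4, 5, 6, 7, 8, 9, 10 the conclusion holds.
a = 11: 2^a = 2048 and 138·a = 1518, so 2048 > 1518.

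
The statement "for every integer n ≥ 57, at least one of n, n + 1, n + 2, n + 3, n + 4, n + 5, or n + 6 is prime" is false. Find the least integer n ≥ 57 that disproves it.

A counterexample is any integer n ≥ 57 such that n, n + 1, n + 2, n + 3, n + 4, n + 5, n + 6 are all composite; we check each in order.
The first 33 eligible values, up to n = 89, all satisfy the conclusion.
n = 90: 90 = 2 × 45; 91 = 7 × 13; 92 = 2 × 46; 93 = 3 × 31; 94 = 2 × 47; 95 = 5 × 19; 96 = 2 × 48 — all composite.
Thus n = 90 disproves the claim, and no smaller n works.

n = 90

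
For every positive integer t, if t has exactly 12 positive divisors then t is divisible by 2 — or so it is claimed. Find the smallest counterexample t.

t = 315

Check each positive integer t in order until t has exactly 12 positive divisors but t is not divisible by 2.
For t = 60, 72, 84, 90, …, 294, 306, 308 the conclusion holds.
t = 315: τ(315) = 12; 315 mod 2 = 1.
Thus t = 315 disproves the claim, and no smaller t works.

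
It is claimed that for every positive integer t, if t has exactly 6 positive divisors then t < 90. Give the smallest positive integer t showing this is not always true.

For t = 12, 18, 20, 28, …, 68, 75, 76 the conclusion holds.
t = 92: τ(92) = 6; 92 ≥ 90.
Hence t = 92 is a counterexample.

t = 92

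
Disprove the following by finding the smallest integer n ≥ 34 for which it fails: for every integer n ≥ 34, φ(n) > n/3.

For n = 34, 35 the conclusion holds.
n = 36: φ(36) = 12 and 36/3 = 12, so φ(36) ≤ 36/3.

n = 36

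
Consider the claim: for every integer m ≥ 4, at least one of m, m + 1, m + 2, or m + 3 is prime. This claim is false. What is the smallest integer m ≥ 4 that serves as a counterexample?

A counterexample is any integer m ≥ 4 such that m, m + 1, m + 2, m + 3 are all composite; we check each in order.
The first 20 eligible values, up to m = 23, all satisfy the conclusion.
m = 24: 24 = 2 × 12; 25 = 5 × 5; 26 = 2 × 13; 27 = 3 × 9 — all composite.
Thus m = 24 disproves the claim, and no smaller m works.

m = 24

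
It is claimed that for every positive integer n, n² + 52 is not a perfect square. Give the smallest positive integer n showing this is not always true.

n = 12

Check each positive integer n in order until n² + 52 is a perfect square.
The first 11 eligible values, up to n = 11, all satisfy the conclusion.
n = 12: 12² + 52 = 196 = 14², a perfect square.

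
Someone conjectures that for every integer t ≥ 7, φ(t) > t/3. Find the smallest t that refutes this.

t = 12

Check each integer t ≥ 7 in order until the claim fails.
For t = 7, 8, 9, 10, 11 the conclusion holds.
t = 12: φ(12) = 4 and 12/3 = 4, so φ(12) ≤ 12/3.
Thus t = 12 disproves the claim, and no smaller t works.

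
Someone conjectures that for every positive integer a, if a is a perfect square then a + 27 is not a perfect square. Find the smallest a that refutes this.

Check each positive integer a in order until a is a perfect square but a + 27 is a perfect square.
a = 1: 1 + 27 = 28, not a perfect square.
a = 4: 4 + 27 = 31, not a perfect square.
a = 9: 9 = 3² and 9 + 27 = 36 = 6².
Thus a = 9 disproves the claim, and no smaller a works.

a = 9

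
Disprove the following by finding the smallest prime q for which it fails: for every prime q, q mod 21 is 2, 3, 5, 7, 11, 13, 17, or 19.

Check each prime q in order until the claim fails.
The first 9 eligible values, up to q = 23, all satisfy the conclusion.
q = 29: 29 mod 21 = 8 — not in {2, 3, 5, 7, 11, 13, 17, 19}.
Thus q = 29 disproves the claim, and no smaller q works.

q = 29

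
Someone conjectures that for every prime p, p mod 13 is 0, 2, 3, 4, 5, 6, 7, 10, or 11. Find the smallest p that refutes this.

p = 47

We need the least prime p for which the claim fails.
For p = 2, 3, 5, 7, …, 37, 41, 43 the conclusion holds.
p = 47: 47 mod 13 = 8 — not in {0, 2, 3, 4, 5, 6, 7, 10, 11}.
Thus p = 47 disproves the claim, and no smaller p works.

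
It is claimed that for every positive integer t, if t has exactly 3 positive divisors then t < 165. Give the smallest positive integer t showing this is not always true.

t = 169

The first 5 eligible values, up to t = 121, all satisfy the conclusion.
t = 169: τ(169) = 3; 169 ≥ 165.
Hence t = 169 is a counterexample.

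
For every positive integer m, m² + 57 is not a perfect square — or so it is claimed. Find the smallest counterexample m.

A counterexample is any positive integer m such that m² + 57 is a perfect square; we check each in order.
The first 7 eligible values, up to m = 7, all satisfy the conclusion.
m = 8: 8² + 57 = 121 = 11², a perfect square.
Thus m = 8 disproves the claim, and no smaller m works.

m = 8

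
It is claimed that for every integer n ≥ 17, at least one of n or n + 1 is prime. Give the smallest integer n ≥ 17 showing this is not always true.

n = 20

A counterexample is any integer n ≥ 17 such that n, n + 1 are both composite; we check each in order.
n = 17: 17 is prime.
n = 18: 19 is prime.
n = 19: 19 is prime.
n = 20: 20 = 2 × 10; 21 = 3 × 7 — both composite.
Thus n = 20 disproves the claim, and no smaller n works.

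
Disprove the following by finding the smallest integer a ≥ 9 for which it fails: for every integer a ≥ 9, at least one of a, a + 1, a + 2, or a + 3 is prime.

A counterexample is any integer a ≥ 9 such that a, a + 1, a + 2, a + 3 are all composite; we check each in order.
For a = 9, 10, 11, 12, …, 21, 22, 23 the conclusion holds.
a = 24: 24 = 2 × 12; 25 = 5 × 5; 26 = 2 × 13; 27 = 3 × 9 — all composite.

a = 24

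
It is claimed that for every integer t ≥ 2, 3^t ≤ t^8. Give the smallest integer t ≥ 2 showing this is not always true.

t = 23

A counterexample is any integer t ≥ 2 such that 3^t > t^8; we check each in order.
For t = 2, 3, 4, 5, …, 20, 21, 22 the conclusion holds.
t = 23: 3^t = 94143178827 and t^8 = 78310985281, so 94143178827 > 78310985281.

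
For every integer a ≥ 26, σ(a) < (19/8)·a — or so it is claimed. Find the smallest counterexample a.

a = 30

The first 4 eligible values, up to a = 29, all satisfy the conclusion.
a = 30: σ(30) = 72; 72 ≥ 285/4.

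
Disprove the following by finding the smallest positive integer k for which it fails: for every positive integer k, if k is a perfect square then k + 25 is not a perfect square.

For k = 1, 4, 9, 16, …, 81, 100, 121 the conclusion holds.
k = 144: 144 = 12² and 144 + 25 = 169 = 13².
Hence k = 144 is a counterexample.

k = 144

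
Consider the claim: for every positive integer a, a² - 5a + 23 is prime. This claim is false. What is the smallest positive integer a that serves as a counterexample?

a = 19

A counterexample is any positive integer a such that a² - 5a + 23 is not prime; we check each in order.
The first 18 eligible values, up to a = 18, all satisfy the conclusion.
a = 19: a² - 5a + 23 = 289 = 17 × 17, composite.
Thus a = 19 disproves the claim, and no smaller a works.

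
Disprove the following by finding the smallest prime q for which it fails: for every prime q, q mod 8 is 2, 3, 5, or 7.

For q = 2, 3, 5, 7, 11, 13 the conclusion holds.
q = 17: 17 mod 8 = 1 — not in {2, 3, 5, 7}.
So q = 17 is the smallest counterexample.

q = 17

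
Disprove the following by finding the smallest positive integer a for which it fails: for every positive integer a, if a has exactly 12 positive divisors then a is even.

Check each positive integer a in order until a has exactly 12 positive divisors but a is odd.
The first 24 eligible values, up to a = 308, all satisfy the conclusion.
a = 315: divisors of 315: 12 divisors; 315 is odd.

a = 315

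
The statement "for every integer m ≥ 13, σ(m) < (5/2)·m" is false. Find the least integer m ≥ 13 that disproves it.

m = 24

For m = 13, 14, 15, 16, …, 21, 22, 23 the conclusion holds.
m = 24: σ(24) = 60; 60 ≥ 60.
Thus m = 24 disproves the claim, and no smaller m works.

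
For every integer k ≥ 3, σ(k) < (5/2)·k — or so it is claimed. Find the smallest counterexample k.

k = 24

A counterexample is any integer k ≥ 3 such that the claim fails; we check each in order.
For k = 3, 4, 5, 6, …, 21, 22, 23 the conclusion holds.
k = 24: σ(24) = 60; 60 ≥ 60.
Thus k = 24 disproves the claim, and no smaller k works.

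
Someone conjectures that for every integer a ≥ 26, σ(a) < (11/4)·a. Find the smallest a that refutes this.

a = 60

We need the least integer a ≥ 26 for which the claim fails.
For a = 26, 27, 28, 29, …, 57, 58, 59 the conclusion holds.
a = 60: σ(60) = 168; 168 ≥ 165.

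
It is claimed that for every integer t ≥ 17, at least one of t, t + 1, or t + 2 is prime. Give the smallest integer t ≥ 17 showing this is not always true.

t = 20

For t = 17, 18, 19 the conclusion holds.
t = 20: 20 = 2 × 10; 21 = 3 × 7; 22 = 2 × 11 — all composite.
Thus t = 20 disproves the claim, and no smaller t works.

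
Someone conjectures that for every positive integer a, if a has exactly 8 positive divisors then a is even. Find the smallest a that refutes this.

We need the least positive integer a for which a has exactly 8 positive divisors but a is odd.
The first 12 eligible values, up to a = 104, all satisfy the conclusion.
a = 105: divisors of 105: 1, 3, 5, 7, 15, 21, 35, 105; 105 is odd.
Hence a = 105 is a counterexample.

a = 105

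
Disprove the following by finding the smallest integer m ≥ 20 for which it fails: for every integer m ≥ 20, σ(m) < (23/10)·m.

m = 24

Check each integer m ≥ 20 in order until the claim fails.
For m = 20, 21, 22, 23 the conclusion holds.
m = 24: σ(24) = 60; 60 ≥ 276/5.
So m = 24 is the smallest counterexample.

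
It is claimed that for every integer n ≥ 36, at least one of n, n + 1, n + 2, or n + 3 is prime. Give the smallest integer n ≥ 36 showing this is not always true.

n = 48

Check each integer n ≥ 36 in order until n, n + 1, n + 2, n + 3 are all composite.
For n = 36, 37, 38, 39, …, 45, 46, 47 the conclusion holds.
n = 48: 48 = 2 × 24; 49 = 7 × 7; 50 = 2 × 25; 51 = 3 × 17 — all composite.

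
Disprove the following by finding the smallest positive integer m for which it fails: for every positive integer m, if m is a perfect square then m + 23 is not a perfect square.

For m = 1, 4, 9, 16, 25, 36, 49, 64, 81, 100 the conclusion holds.
m = 121: 121 = 11² and 121 + 23 = 144 = 12².
So m = 121 is the smallest counterexample.

m = 121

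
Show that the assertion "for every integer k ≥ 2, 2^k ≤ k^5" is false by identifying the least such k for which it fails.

k = 23

Check each integer k ≥ 2 in order until 2^k > k^5.
For k = 2, 3, 4, 5, …, 20, 21, 22 the conclusion holds.
k = 23: 2^k = 8388608 and k^5 = 6436343, so 8388608 > 6436343.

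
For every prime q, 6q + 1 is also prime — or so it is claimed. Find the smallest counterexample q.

q = 19

For q = 2, 3, 5, 7, 11, 13, 17 the conclusion holds.
q = 19: 6q + 1 = 115 = 5 × 23, not prime.
Hence q = 19 is a counterexample.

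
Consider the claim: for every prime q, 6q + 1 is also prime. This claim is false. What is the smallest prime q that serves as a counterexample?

q = 19

Check each prime q in order until 6q + 1 is not prime.
The first 7 eligible values, up to q = 17, all satisfy the conclusion.
q = 19: 6q + 1 = 115 = 5 × 23, not prime.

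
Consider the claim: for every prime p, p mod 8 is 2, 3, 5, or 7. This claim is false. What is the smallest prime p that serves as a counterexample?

We need the least prime p for which the claim fails.
The first 6 eligible values, up to p = 13, all satisfy the conclusion.
p = 17: 17 mod 8 = 1 — not in {2, 3, 5, 7}.
So p = 17 is the smallest counterexample.

p = 17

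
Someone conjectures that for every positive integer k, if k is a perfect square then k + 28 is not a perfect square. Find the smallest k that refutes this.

We need the least positive integer k for which k is a perfect square but k + 28 is a perfect square.
For k = 1, 4, 9, 16, 25 the conclusion holds.
k = 36: 36 = 6² and 36 + 28 = 64 = 8².
So k = 36 is the smallest counterexample.

k = 36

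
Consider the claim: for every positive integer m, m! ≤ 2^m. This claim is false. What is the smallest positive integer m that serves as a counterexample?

m = 4

Check each positive integer m in order until m! > 2^m.
m = 1: m! = 1 and 2^m = 2, so 1 ≤ 2.
m = 2: m! = 2 and 2^m = 4, so 2 ≤ 4.
m = 3: m! = 6 and 2^m = 8, so 6 ≤ 8.
m = 4: m! = 24 and 2^m = 16, so 24 > 16.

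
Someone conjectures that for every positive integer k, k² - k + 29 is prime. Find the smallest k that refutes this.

k = 3

A counterexample is any positive integer k such that k² - k + 29 is not prime; we check each in order.
k = 1: k² - k + 29 = 29, prime.
k = 2: k² - k + 29 = 31, prime.
k = 3: k² - k + 29 = 35 = 5 × 7, composite.
Hence k = 3 is a counterexample.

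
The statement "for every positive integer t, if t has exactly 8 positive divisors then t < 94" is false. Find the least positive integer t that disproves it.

We need the least positive integer t for which t has exactly 8 positive divisors but the claim fails.
The first 10 eligible values, up to t = 88, all satisfy the conclusion.
t = 102: τ(102) = 8; 102 ≥ 94.
Thus t = 102 disproves the claim, and no smaller t works.

t = 102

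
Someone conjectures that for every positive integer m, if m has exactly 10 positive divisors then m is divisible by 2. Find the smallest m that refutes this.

For m = 48, 80, 112, 162, 176, 208, 272, 304, 368 the conclusion holds.
m = 405: τ(405) = 10; 405 mod 2 = 1.
Thus m = 405 disproves the claim, and no smaller m works.

m = 405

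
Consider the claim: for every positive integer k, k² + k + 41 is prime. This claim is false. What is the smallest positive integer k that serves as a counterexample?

For k = 1, 2, 3, 4, …, 37, 38, 39 the conclusion holds.
k = 40: k² + k + 41 = 1681 = 41 × 41, composite.
Hence k = 40 is a counterexample.

k = 40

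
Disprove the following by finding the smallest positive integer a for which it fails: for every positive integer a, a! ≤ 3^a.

Check each positive integer a in order until a! > 3^a.
The first 6 eligible values, up to a = 6, all satisfy the conclusion.
a = 7: a! = 5040 and 3^a = 2187, so 5040 > 2187.

a = 7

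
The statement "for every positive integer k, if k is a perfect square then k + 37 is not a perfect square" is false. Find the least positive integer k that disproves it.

k = 324

For k = 1, 4, 9, 16, …, 225, 256, 289 the conclusion holds.
k = 324: 324 = 18² and 324 + 37 = 361 = 19².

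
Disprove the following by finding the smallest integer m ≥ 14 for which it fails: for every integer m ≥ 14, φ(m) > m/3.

Check each integer m ≥ 14 in order until the claim fails.
m = 14: φ(14) = 6 and 14/3 = 14/3, so φ(14) > 14/3.
m = 15: φ(15) = 8 and 15/3 = 5, so φ(15) > 15/3.
m = 16: φ(16) = 8 and 16/3 = 16/3, so φ(16) > 16/3.
m = 17: φ(17) = 16 and 17/3 = 17/3, so φ(17) > 17/3.
m = 18: φ(18) = 6 and 18/3 = 6, so φ(18) ≤ 18/3.

m = 18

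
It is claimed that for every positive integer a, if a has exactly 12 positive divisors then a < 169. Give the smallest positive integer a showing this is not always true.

a = 198

A counterexample is any positive integer a such that a has exactly 12 positive divisors but the claim fails; we check each in order.
The first 12 eligible values, up to a = 160, all satisfy the conclusion.
a = 198: τ(198) = 12; 198 ≥ 169.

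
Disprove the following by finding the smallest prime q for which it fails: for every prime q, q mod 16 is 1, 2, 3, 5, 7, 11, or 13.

We need the least prime q for which the claim fails.
The first 10 eligible values, up to q = 29, all satisfy the conclusion.
q = 31: 31 mod 16 = 15 — not in {1, 2, 3, 5, 7, 11, 13}.
So q = 31 is the smallest counterexample.

q = 31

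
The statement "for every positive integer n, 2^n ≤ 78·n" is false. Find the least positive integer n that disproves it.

n = 10

For n = 1, 2, 3, 4, 5, 6, 7, 8, 9 the conclusion holds.
n = 10: 2^n = 1024 and 78·n = 780, so 1024 > 780.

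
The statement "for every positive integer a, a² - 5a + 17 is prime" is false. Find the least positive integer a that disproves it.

A counterexample is any positive integer a such that a² - 5a + 17 is not prime; we check each in order.
The first 12 eligible values, up to a = 12, all satisfy the conclusion.
a = 13: a² - 5a + 17 = 121 = 11 × 11, composite.
Hence a = 13 is a counterexample.

a = 13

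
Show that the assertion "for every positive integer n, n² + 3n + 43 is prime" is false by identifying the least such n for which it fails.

n = 39

A counterexample is any positive integer n such that n² + 3n + 43 is not prime; we check each in order.
For n = 1, 2, 3, 4, …, 36, 37, 38 the conclusion holds.
n = 39: n² + 3n + 43 = 1681 = 41 × 41, composite.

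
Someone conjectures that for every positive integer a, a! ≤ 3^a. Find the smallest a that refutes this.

a = 7

Check each positive integer a in order until a! > 3^a.
The first 6 eligible values, up to a = 6, all satisfy the conclusion.
a = 7: a! = 5040 and 3^a = 2187, so 5040 > 2187.
Hence a = 7 is a counterexample.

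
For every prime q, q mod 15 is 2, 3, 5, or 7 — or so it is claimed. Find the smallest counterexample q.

q = 11

A counterexample is any prime q such that the claim fails; we check each in order.
The first 4 eligible values, up to q = 7, all satisfy the conclusion.
q = 11: 11 mod 15 = 11 — not in {2, 3, 5, 7}.
So q = 11 is the smallest counterexample.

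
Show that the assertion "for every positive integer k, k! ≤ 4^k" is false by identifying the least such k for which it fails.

k = 9

For k = 1, 2, 3, 4, 5, 6, 7, 8 the conclusion holds.
k = 9: k! = 362880 and 4^k = 262144, so 362880 > 262144.
Hence k = 9 is a counterexample.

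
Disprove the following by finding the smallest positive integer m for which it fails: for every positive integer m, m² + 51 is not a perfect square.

m = 7

Check each positive integer m in order until m² + 51 is a perfect square.
m = 1: 1² + 51 = 52, not a perfect square.
m = 2: 2² + 51 = 55, not a perfect square.
m = 3: 3² + 51 = 60, not a perfect square.
m = 4: 4² + 51 = 67, not a perfect square.
m = 5: 5² + 51 = 76, not a perfect square.
m = 6: 6² + 51 = 87, not a perfect square.
m = 7: 7² + 51 = 100 = 10², a perfect square.
So m = 7 is the smallest counterexample.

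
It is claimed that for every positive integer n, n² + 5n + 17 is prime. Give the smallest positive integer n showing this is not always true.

We need the least positive integer n for which n² + 5n + 17 is not prime.
The first 7 eligible values, up to n = 7, all satisfy the conclusion.
n = 8: n² + 5n + 17 = 121 = 11 × 11, composite.
Hence n = 8 is a counterexample.

n = 8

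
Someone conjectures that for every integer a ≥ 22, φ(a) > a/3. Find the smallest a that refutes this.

a = 24

We need the least integer a ≥ 22 for which the claim fails.
a = 22: φ(22) = 10 and 22/3 = 22/3, so φ(22) > 22/3.
a = 23: φ(23) = 22 and 23/3 = 23/3, so φ(23) > 23/3.
a = 24: φ(24) = 8 and 24/3 = 8, so φ(24) ≤ 24/3.
Hence a = 24 is a counterexample.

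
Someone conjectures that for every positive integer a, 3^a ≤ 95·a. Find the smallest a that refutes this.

a = 6

The first 5 eligible values, up to a = 5, all satisfy the conclusion.
a = 6: 3^a = 729 and 95·a = 570, so 729 > 570.
Hence a = 6 is a counterexample.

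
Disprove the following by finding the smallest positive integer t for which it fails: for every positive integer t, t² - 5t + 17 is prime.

t = 13

We need the least positive integer t for which t² - 5t + 17 is not prime.
For t = 1, 2, 3, 4, …, 10, 11, 12 the conclusion holds.
t = 13: t² - 5t + 17 = 121 = 11 × 11, composite.
So t = 13 is the smallest counterexample.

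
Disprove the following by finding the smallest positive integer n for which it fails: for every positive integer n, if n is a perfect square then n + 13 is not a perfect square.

n = 36

We need the least positive integer n for which n is a perfect square but n + 13 is a perfect square.
The first 5 eligible values, up to n = 25, all satisfy the conclusion.
n = 36: 36 = 6² and 36 + 13 = 49 = 7².
Thus n = 36 disproves the claim, and no smaller n works.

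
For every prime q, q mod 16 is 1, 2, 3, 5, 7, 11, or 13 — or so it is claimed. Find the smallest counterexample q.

q = 31

We need the least prime q for which the claim fails.
The first 10 eligible values, up to q = 29, all satisfy the conclusion.
q = 31: 31 mod 16 = 15 — not in {1, 2, 3, 5, 7, 11, 13}.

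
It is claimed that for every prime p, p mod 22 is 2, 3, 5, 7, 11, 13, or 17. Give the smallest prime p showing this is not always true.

p = 19

We need the least prime p for which the claim fails.
The first 7 eligible values, up to p = 17, all satisfy the conclusion.
p = 19: 19 mod 22 = 19 — not in {2, 3, 5, 7, 11, 13, 17}.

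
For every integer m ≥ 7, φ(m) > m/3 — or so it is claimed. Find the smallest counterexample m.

Check each integer m ≥ 7 in order until the claim fails.
The first 5 eligible values, up to m = 11, all satisfy the conclusion.
m = 12: φ(12) = 4 and 12/3 = 4, so φ(12) ≤ 12/3.
Hence m = 12 is a counterexample.

m = 12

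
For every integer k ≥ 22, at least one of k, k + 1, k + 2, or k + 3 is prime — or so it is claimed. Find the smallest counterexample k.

Check each integer k ≥ 22 in order until k, k + 1, k + 2, k + 3 are all composite.
For k = 22, 23 the conclusion holds.
k = 24: 24 = 2 × 12; 25 = 5 × 5; 26 = 2 × 13; 27 = 3 × 9 — all composite.

k = 24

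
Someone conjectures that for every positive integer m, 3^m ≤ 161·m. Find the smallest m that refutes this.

m = 7

A counterexample is any positive integer m such that 3^m > 161·m; we check each in order.
For m = 1, 2, 3, 4, 5, 6 the conclusion holds.
m = 7: 3^m = 2187 and 161·m = 1127, so 2187 > 1127.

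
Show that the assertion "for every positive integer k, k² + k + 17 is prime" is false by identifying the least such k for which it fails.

A counterexample is any positive integer k such that k² + k + 17 is not prime; we check each in order.
For k = 1, 2, 3, 4, …, 13, 14, 15 the conclusion holds.
k = 16: k² + k + 17 = 289 = 17 × 17, composite.
Hence k = 16 is a counterexample.

k = 16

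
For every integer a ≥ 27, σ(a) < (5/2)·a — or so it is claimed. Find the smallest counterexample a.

Check each integer a ≥ 27 in order until the claim fails.
The first 9 eligible values, up to a = 35, all satisfy the conclusion.
a = 36: σ(36) = 91; 91 ≥ 90.

a = 36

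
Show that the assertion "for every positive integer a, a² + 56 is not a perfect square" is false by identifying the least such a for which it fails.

We need the least positive integer a for which a² + 56 is a perfect square.
a = 1: 1² + 56 = 57, not a perfect square.
a = 2: 2² + 56 = 60, not a perfect square.
a = 3: 3² + 56 = 65, not a perfect square.
a = 4: 4² + 56 = 72, not a perfect square.
a = 5: 5² + 56 = 81 = 9², a perfect square.

a = 5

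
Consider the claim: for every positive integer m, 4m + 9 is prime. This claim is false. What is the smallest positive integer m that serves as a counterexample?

m = 1: 4m + 9 = 13, prime.
m = 2: 4m + 9 = 17, prime.
m = 3: 4m + 9 = 21 = 3 × 7, composite.
So m = 3 is the smallest counterexample.

m = 3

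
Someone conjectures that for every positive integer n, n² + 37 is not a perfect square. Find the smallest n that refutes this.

n = 18

A counterexample is any positive integer n such that n² + 37 is a perfect square; we check each in order.
For n = 1, 2, 3, 4, …, 15, 16, 17 the conclusion holds.
n = 18: 18² + 37 = 361 = 19², a perfect square.
Hence n = 18 is a counterexample.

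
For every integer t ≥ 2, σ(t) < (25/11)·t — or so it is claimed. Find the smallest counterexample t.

t = 12

We need the least integer t ≥ 2 for which the claim fails.
The first 10 eligible values, up to t = 11, all satisfy the conclusion.
t = 12: σ(12) = 28; 28 ≥ 300/11.
So t = 12 is the smallest counterexample.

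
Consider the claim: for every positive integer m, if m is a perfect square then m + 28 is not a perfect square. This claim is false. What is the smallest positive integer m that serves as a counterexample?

A counterexample is any positive integer m such that m is a perfect square but m + 28 is a perfect square; we check each in order.
m = 1: 1 + 28 = 29, not a perfect square.
m = 4: 4 + 28 = 32, not a perfect square.
m = 9: 9 + 28 = 37, not a perfect square.
m = 16: 16 + 28 = 44, not a perfect square.
m = 25: 25 + 28 = 53, not a perfect square.
m = 36: 36 = 6² and 36 + 28 = 64 = 8².
Hence m = 36 is a counterexample.

m = 36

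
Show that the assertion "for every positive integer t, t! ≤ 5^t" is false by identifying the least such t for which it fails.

We need the least positive integer t for which t! > 5^t.
For t = 1, 2, 3, 4, …, 9, 10, 11 the conclusion holds.
t = 12: t! = 479001600 and 5^t = 244140625, so 479001600 > 244140625.

t = 12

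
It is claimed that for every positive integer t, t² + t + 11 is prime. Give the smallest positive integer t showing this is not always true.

t = 10

For t = 1, 2, 3, 4, 5, 6, 7, 8, 9 the conclusion holds.
t = 10: t² + t + 11 = 121 = 11 × 11, composite.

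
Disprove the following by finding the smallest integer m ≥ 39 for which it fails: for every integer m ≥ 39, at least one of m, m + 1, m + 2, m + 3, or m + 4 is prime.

For m = 39, 40, 41, 42, 43, 44, 45, 46, 47 the conclusion holds.
m = 48: 48 = 2 × 24; 49 = 7 × 7; 50 = 2 × 25; 51 = 3 × 17; 52 = 2 × 26 — all composite.

m = 48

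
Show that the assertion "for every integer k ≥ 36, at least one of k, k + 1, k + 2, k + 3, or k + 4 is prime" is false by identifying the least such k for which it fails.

k = 48

For k = 36, 37, 38, 39, …, 45, 46, 47 the conclusion holds.
k = 48: 48 = 2 × 24; 49 = 7 × 7; 50 = 2 × 25; 51 = 3 × 17; 52 = 2 × 26 — all composite.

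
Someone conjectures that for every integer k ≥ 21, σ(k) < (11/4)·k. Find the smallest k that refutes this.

k = 60

We need the least integer k ≥ 21 for which the claim fails.
The first 39 eligible values, up to k = 59, all satisfy the conclusion.
k = 60: σ(60) = 168; 168 ≥ 165.
Hence k = 60 is a counterexample.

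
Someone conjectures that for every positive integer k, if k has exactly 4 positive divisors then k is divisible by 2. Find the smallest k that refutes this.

k = 15

A counterexample is any positive integer k such that k has exactly 4 positive divisors but k is not divisible by 2; we check each in order.
The first 4 eligible values, up to k = 14, all satisfy the conclusion.
k = 15: τ(15) = 4; 15 mod 2 = 1.
Hence k = 15 is a counterexample.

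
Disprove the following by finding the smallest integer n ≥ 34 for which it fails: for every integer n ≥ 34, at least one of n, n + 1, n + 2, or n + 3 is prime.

The first 14 eligible values, up to n = 47, all satisfy the conclusion.
n = 48: 48 = 2 × 24; 49 = 7 × 7; 50 = 2 × 25; 51 = 3 × 17 — all composite.

n = 48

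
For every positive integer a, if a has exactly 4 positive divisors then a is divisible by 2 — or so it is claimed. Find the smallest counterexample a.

A counterexample is any positive integer a such that a has exactly 4 positive divisors but a is not divisible by 2; we check each in order.
For a = 6, 8, 10, 14 the conclusion holds.
a = 15: τ(15) = 4; 15 mod 2 = 1.
So a = 15 is the smallest counterexample.

a = 15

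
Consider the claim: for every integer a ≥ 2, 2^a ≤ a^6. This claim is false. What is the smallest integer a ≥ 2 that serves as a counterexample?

a = 30

A counterexample is any integer a ≥ 2 such that 2^a > a^6; we check each in order.
For a = 2, 3, 4, 5, …, 27, 28, 29 the conclusion holds.
a = 30: 2^a = 1073741824 and a^6 = 729000000, so 1073741824 > 729000000.
So a = 30 is the smallest counterexample.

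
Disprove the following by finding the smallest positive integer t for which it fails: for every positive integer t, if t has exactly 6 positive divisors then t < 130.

We need the least positive integer t for which t has exactly 6 positive divisors but the claim fails.
For t = 12, 18, 20, 28, …, 116, 117, 124 the conclusion holds.
t = 147: τ(147) = 6; 147 ≥ 130.
Thus t = 147 disproves the claim, and no smaller t works.

t = 147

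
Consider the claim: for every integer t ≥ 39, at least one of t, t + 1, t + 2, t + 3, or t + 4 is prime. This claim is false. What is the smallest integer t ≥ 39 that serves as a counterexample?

We need the least integer t ≥ 39 for which t, t + 1, t + 2, t + 3, t + 4 are all composite.
For t = 39, 40, 41, 42, 43, 44, 45, 46, 47 the conclusion holds.
t = 48: 48 = 2 × 24; 49 = 7 × 7; 50 = 2 × 25; 51 = 3 × 17; 52 = 2 × 26 — all composite.

t = 48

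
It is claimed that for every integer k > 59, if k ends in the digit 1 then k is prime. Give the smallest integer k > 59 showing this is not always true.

For k = 61, 71 the conclusion holds.
k = 81: 81 ends in 1; 81 = 3 × 27, composite.

k = 81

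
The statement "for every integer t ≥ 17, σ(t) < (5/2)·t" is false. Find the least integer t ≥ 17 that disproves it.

t = 17: σ(17) = 18; 18 < 85/2.
t = 18: σ(18) = 39; 39 < 45.
t = 19: σ(19) = 20; 20 < 95/2.
t = 20: σ(20) = 42; 42 < 50.
t = 21: σ(21) = 32; 32 < 105/2.
t = 22: σ(22) = 36; 36 < 55.
t = 23: σ(23) = 24; 24 < 115/2.
t = 24: σ(24) = 60; 60 ≥ 60.
Hence t = 24 is a counterexample.

t = 24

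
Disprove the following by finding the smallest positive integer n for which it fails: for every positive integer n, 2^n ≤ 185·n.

A counterexample is any positive integer n such that 2^n > 185·n; we check each in order.
For n = 1, 2, 3, 4, 5, 6, 7, 8, 9, 10 the conclusion holds.
n = 11: 2^n = 2048 and 185·n = 2035, so 2048 > 2035.
Thus n = 11 disproves the claim, and no smaller n works.

n = 11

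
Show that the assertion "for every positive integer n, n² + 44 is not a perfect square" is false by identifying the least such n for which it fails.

A counterexample is any positive integer n such that n² + 44 is a perfect square; we check each in order.
For n = 1, 2, 3, 4, 5, 6, 7, 8, 9 the conclusion holds.
n = 10: 10² + 44 = 144 = 12², a perfect square.
Thus n = 10 disproves the claim, and no smaller n works.

n = 10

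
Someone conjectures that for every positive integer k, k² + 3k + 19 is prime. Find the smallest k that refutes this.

k = 15

We need the least positive integer k for which k² + 3k + 19 is not prime.
For k = 1, 2, 3, 4, …, 12, 13, 14 the conclusion holds.
k = 15: k² + 3k + 19 = 289 = 17 × 17, composite.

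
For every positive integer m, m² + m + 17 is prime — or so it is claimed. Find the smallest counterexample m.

m = 16

We need the least positive integer m for which m² + m + 17 is not prime.
For m = 1, 2, 3, 4, …, 13, 14, 15 the conclusion holds.
m = 16: m² + m + 17 = 289 = 17 × 17, composite.
Hence m = 16 is a counterexample.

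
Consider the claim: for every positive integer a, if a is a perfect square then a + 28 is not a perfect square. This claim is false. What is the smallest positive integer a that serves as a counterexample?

A counterexample is any positive integer a such that a is a perfect square but a + 28 is a perfect square; we check each in order.
a = 1: 1 + 28 = 29, not a perfect square.
a = 4: 4 + 28 = 32, not a perfect square.
a = 9: 9 + 28 = 37, not a perfect square.
a = 16: 16 + 28 = 44, not a perfect square.
a = 25: 25 + 28 = 53, not a perfect square.
a = 36: 36 = 6² and 36 + 28 = 64 = 8².

a = 36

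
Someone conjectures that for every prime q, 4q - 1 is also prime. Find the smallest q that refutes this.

Check each prime q in order until 4q - 1 is not prime.
For q = 2, 3, 5 the conclusion holds.
q = 7: 4q - 1 = 27 = 3 × 9, not prime.

q = 7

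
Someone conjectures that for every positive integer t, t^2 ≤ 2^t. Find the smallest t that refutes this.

t = 3

Check each positive integer t in order until t^2 > 2^t.
For t = 1, 2 the conclusion holds.
t = 3: t^2 = 9 and 2^t = 8, so 9 > 8.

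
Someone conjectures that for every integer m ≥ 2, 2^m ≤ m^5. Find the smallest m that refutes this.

m = 23

For m = 2, 3, 4, 5, …, 20, 21, 22 the conclusion holds.
m = 23: 2^m = 8388608 and m^5 = 6436343, so 8388608 > 6436343.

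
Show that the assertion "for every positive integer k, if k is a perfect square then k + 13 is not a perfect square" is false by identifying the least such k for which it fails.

We need the least positive integer k for which k is a perfect square but k + 13 is a perfect square.
For k = 1, 4, 9, 16, 25 the conclusion holds.
k = 36: 36 = 6² and 36 + 13 = 49 = 7².
So k = 36 is the smallest counterexample.

k = 36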